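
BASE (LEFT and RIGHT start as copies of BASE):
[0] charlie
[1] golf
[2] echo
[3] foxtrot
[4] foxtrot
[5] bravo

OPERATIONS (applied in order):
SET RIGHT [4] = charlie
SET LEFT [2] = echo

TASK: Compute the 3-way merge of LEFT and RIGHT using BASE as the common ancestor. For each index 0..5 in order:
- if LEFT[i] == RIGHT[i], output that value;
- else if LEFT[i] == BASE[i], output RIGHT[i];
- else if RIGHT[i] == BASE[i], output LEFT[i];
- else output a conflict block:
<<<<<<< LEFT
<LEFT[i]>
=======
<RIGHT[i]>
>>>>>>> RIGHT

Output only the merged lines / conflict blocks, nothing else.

Final LEFT:  [charlie, golf, echo, foxtrot, foxtrot, bravo]
Final RIGHT: [charlie, golf, echo, foxtrot, charlie, bravo]
i=0: L=charlie R=charlie -> agree -> charlie
i=1: L=golf R=golf -> agree -> golf
i=2: L=echo R=echo -> agree -> echo
i=3: L=foxtrot R=foxtrot -> agree -> foxtrot
i=4: L=foxtrot=BASE, R=charlie -> take RIGHT -> charlie
i=5: L=bravo R=bravo -> agree -> bravo

Answer: charlie
golf
echo
foxtrot
charlie
bravo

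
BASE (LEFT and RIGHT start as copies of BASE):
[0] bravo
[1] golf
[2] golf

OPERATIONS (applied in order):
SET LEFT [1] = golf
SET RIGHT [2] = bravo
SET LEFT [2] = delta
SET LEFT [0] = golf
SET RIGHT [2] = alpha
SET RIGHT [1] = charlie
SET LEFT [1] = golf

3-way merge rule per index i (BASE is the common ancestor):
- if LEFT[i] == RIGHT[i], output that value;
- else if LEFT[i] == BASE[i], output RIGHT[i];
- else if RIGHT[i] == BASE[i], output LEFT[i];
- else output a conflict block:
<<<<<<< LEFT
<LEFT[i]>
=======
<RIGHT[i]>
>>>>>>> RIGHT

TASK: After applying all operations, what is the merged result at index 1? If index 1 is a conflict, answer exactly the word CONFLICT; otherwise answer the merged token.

Final LEFT:  [golf, golf, delta]
Final RIGHT: [bravo, charlie, alpha]
i=0: L=golf, R=bravo=BASE -> take LEFT -> golf
i=1: L=golf=BASE, R=charlie -> take RIGHT -> charlie
i=2: BASE=golf L=delta R=alpha all differ -> CONFLICT
Index 1 -> charlie

Answer: charlie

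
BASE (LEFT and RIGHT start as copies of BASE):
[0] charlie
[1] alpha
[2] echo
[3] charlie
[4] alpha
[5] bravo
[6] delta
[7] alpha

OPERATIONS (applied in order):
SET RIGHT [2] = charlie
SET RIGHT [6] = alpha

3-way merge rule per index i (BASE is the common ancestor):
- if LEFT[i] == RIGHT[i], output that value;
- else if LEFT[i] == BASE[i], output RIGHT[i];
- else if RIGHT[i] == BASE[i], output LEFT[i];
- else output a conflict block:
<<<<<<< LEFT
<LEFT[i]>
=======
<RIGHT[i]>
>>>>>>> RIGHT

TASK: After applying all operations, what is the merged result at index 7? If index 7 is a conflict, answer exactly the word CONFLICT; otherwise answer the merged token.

Answer: alpha

Derivation:
Final LEFT:  [charlie, alpha, echo, charlie, alpha, bravo, delta, alpha]
Final RIGHT: [charlie, alpha, charlie, charlie, alpha, bravo, alpha, alpha]
i=0: L=charlie R=charlie -> agree -> charlie
i=1: L=alpha R=alpha -> agree -> alpha
i=2: L=echo=BASE, R=charlie -> take RIGHT -> charlie
i=3: L=charlie R=charlie -> agree -> charlie
i=4: L=alpha R=alpha -> agree -> alpha
i=5: L=bravo R=bravo -> agree -> bravo
i=6: L=delta=BASE, R=alpha -> take RIGHT -> alpha
i=7: L=alpha R=alpha -> agree -> alpha
Index 7 -> alpha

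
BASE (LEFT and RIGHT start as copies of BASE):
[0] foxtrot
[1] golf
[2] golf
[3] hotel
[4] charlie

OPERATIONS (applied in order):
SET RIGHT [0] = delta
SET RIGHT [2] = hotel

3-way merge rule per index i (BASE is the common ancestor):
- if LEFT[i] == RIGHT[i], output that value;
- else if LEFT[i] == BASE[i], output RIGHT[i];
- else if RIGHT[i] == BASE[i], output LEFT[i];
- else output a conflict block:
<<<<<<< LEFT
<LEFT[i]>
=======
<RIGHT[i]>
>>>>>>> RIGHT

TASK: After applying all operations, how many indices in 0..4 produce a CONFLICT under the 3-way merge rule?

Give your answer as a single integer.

Final LEFT:  [foxtrot, golf, golf, hotel, charlie]
Final RIGHT: [delta, golf, hotel, hotel, charlie]
i=0: L=foxtrot=BASE, R=delta -> take RIGHT -> delta
i=1: L=golf R=golf -> agree -> golf
i=2: L=golf=BASE, R=hotel -> take RIGHT -> hotel
i=3: L=hotel R=hotel -> agree -> hotel
i=4: L=charlie R=charlie -> agree -> charlie
Conflict count: 0

Answer: 0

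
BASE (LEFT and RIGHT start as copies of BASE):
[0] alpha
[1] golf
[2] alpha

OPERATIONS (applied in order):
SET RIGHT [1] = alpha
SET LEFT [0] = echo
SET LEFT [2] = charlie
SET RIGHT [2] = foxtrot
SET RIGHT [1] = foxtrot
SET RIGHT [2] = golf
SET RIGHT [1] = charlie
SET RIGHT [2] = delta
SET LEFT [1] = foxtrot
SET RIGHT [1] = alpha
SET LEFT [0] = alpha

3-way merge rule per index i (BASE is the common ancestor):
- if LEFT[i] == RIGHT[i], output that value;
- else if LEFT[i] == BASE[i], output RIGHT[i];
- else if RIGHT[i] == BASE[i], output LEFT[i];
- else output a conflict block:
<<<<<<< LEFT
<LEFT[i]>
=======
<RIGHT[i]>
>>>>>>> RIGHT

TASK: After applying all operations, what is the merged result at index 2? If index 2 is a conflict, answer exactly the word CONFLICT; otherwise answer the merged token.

Final LEFT:  [alpha, foxtrot, charlie]
Final RIGHT: [alpha, alpha, delta]
i=0: L=alpha R=alpha -> agree -> alpha
i=1: BASE=golf L=foxtrot R=alpha all differ -> CONFLICT
i=2: BASE=alpha L=charlie R=delta all differ -> CONFLICT
Index 2 -> CONFLICT

Answer: CONFLICT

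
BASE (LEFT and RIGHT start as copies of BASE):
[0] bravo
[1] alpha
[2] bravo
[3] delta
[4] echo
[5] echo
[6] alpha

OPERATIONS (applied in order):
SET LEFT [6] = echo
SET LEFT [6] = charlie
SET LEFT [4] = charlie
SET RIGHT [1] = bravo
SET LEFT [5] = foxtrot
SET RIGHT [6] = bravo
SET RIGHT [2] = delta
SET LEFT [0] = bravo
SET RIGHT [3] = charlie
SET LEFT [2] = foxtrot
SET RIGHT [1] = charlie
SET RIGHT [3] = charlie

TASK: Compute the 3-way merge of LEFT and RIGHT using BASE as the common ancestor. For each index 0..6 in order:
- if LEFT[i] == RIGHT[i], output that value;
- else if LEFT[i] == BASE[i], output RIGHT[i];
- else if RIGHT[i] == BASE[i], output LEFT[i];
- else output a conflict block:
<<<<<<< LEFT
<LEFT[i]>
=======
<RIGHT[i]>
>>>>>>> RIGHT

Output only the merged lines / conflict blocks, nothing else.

Final LEFT:  [bravo, alpha, foxtrot, delta, charlie, foxtrot, charlie]
Final RIGHT: [bravo, charlie, delta, charlie, echo, echo, bravo]
i=0: L=bravo R=bravo -> agree -> bravo
i=1: L=alpha=BASE, R=charlie -> take RIGHT -> charlie
i=2: BASE=bravo L=foxtrot R=delta all differ -> CONFLICT
i=3: L=delta=BASE, R=charlie -> take RIGHT -> charlie
i=4: L=charlie, R=echo=BASE -> take LEFT -> charlie
i=5: L=foxtrot, R=echo=BASE -> take LEFT -> foxtrot
i=6: BASE=alpha L=charlie R=bravo all differ -> CONFLICT

Answer: bravo
charlie
<<<<<<< LEFT
foxtrot
=======
delta
>>>>>>> RIGHT
charlie
charlie
foxtrot
<<<<<<< LEFT
charlie
=======
bravo
>>>>>>> RIGHT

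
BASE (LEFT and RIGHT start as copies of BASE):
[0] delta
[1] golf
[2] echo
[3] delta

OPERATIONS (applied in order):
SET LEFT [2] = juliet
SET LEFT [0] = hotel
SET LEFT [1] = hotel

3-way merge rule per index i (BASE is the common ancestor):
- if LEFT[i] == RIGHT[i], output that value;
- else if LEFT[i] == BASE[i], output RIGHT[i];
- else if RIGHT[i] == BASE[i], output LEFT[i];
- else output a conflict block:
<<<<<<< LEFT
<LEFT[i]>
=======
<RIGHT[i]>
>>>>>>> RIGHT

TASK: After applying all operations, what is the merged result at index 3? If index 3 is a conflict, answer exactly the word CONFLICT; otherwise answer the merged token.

Answer: delta

Derivation:
Final LEFT:  [hotel, hotel, juliet, delta]
Final RIGHT: [delta, golf, echo, delta]
i=0: L=hotel, R=delta=BASE -> take LEFT -> hotel
i=1: L=hotel, R=golf=BASE -> take LEFT -> hotel
i=2: L=juliet, R=echo=BASE -> take LEFT -> juliet
i=3: L=delta R=delta -> agree -> delta
Index 3 -> delta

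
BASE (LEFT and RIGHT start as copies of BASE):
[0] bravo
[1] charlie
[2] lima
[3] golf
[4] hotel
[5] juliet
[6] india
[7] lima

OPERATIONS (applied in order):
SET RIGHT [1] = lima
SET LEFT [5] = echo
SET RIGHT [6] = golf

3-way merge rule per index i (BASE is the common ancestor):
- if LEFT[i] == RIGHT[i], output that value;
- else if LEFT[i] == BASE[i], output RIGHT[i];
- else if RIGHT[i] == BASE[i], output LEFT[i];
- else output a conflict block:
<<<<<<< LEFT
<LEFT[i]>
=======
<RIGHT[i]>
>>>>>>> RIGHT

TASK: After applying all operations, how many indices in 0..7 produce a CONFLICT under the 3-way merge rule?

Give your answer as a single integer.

Answer: 0

Derivation:
Final LEFT:  [bravo, charlie, lima, golf, hotel, echo, india, lima]
Final RIGHT: [bravo, lima, lima, golf, hotel, juliet, golf, lima]
i=0: L=bravo R=bravo -> agree -> bravo
i=1: L=charlie=BASE, R=lima -> take RIGHT -> lima
i=2: L=lima R=lima -> agree -> lima
i=3: L=golf R=golf -> agree -> golf
i=4: L=hotel R=hotel -> agree -> hotel
i=5: L=echo, R=juliet=BASE -> take LEFT -> echo
i=6: L=india=BASE, R=golf -> take RIGHT -> golf
i=7: L=lima R=lima -> agree -> lima
Conflict count: 0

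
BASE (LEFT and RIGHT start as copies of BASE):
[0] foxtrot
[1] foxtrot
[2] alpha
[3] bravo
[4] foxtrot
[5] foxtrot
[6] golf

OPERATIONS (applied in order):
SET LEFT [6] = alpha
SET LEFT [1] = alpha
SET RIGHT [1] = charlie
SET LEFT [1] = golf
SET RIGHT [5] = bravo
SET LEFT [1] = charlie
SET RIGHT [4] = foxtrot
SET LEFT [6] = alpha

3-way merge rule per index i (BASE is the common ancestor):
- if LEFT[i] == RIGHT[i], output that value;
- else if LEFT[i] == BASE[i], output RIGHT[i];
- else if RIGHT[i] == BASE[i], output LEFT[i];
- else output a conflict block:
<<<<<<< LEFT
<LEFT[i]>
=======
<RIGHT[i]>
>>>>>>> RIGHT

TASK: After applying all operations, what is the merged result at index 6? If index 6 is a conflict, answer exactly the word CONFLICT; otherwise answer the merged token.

Final LEFT:  [foxtrot, charlie, alpha, bravo, foxtrot, foxtrot, alpha]
Final RIGHT: [foxtrot, charlie, alpha, bravo, foxtrot, bravo, golf]
i=0: L=foxtrot R=foxtrot -> agree -> foxtrot
i=1: L=charlie R=charlie -> agree -> charlie
i=2: L=alpha R=alpha -> agree -> alpha
i=3: L=bravo R=bravo -> agree -> bravo
i=4: L=foxtrot R=foxtrot -> agree -> foxtrot
i=5: L=foxtrot=BASE, R=bravo -> take RIGHT -> bravo
i=6: L=alpha, R=golf=BASE -> take LEFT -> alpha
Index 6 -> alpha

Answer: alpha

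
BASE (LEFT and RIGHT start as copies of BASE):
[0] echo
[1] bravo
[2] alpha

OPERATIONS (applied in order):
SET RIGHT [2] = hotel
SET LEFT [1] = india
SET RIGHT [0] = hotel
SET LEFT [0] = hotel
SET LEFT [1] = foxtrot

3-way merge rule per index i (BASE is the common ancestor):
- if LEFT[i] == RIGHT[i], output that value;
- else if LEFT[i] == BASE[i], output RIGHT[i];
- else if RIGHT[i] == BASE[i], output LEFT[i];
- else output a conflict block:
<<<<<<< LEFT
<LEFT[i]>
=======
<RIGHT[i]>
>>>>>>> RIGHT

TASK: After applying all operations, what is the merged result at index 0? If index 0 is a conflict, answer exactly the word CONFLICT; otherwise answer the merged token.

Answer: hotel

Derivation:
Final LEFT:  [hotel, foxtrot, alpha]
Final RIGHT: [hotel, bravo, hotel]
i=0: L=hotel R=hotel -> agree -> hotel
i=1: L=foxtrot, R=bravo=BASE -> take LEFT -> foxtrot
i=2: L=alpha=BASE, R=hotel -> take RIGHT -> hotel
Index 0 -> hotel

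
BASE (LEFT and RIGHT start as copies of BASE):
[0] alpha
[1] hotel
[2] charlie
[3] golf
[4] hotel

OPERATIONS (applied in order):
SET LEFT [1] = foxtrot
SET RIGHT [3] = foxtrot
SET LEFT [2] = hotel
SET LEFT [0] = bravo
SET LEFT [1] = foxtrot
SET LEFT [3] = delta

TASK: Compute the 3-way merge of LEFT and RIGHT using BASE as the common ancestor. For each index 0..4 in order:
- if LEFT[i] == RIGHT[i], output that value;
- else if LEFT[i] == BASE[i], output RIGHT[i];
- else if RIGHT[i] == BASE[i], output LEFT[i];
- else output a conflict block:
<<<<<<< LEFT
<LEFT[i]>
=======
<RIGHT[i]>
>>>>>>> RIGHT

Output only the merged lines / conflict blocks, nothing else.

Answer: bravo
foxtrot
hotel
<<<<<<< LEFT
delta
=======
foxtrot
>>>>>>> RIGHT
hotel

Derivation:
Final LEFT:  [bravo, foxtrot, hotel, delta, hotel]
Final RIGHT: [alpha, hotel, charlie, foxtrot, hotel]
i=0: L=bravo, R=alpha=BASE -> take LEFT -> bravo
i=1: L=foxtrot, R=hotel=BASE -> take LEFT -> foxtrot
i=2: L=hotel, R=charlie=BASE -> take LEFT -> hotel
i=3: BASE=golf L=delta R=foxtrot all differ -> CONFLICT
i=4: L=hotel R=hotel -> agree -> hotel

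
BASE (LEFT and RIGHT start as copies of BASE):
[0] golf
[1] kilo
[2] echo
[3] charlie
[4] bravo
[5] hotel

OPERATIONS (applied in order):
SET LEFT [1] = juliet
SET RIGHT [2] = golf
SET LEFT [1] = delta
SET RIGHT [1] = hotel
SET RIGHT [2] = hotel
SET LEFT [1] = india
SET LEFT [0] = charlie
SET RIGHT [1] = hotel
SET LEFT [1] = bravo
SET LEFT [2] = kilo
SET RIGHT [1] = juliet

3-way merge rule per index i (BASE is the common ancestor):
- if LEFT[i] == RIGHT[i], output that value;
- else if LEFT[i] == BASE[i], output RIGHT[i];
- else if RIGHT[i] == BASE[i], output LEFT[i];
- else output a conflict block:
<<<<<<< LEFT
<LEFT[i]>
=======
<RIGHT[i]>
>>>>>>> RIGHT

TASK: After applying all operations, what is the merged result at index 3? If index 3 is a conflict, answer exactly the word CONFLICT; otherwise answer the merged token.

Answer: charlie

Derivation:
Final LEFT:  [charlie, bravo, kilo, charlie, bravo, hotel]
Final RIGHT: [golf, juliet, hotel, charlie, bravo, hotel]
i=0: L=charlie, R=golf=BASE -> take LEFT -> charlie
i=1: BASE=kilo L=bravo R=juliet all differ -> CONFLICT
i=2: BASE=echo L=kilo R=hotel all differ -> CONFLICT
i=3: L=charlie R=charlie -> agree -> charlie
i=4: L=bravo R=bravo -> agree -> bravo
i=5: L=hotel R=hotel -> agree -> hotel
Index 3 -> charlie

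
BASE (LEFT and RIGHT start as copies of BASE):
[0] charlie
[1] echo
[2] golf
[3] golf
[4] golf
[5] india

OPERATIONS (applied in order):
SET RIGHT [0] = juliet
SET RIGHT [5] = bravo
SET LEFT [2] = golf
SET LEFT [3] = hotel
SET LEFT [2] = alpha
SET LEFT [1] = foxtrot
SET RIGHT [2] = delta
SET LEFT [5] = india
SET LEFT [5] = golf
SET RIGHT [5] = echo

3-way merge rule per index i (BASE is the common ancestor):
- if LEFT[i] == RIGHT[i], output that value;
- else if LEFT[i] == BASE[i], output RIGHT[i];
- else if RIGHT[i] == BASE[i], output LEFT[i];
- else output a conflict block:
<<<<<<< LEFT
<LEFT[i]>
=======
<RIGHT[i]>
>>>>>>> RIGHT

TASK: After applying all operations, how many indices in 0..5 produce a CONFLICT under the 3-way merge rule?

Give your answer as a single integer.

Answer: 2

Derivation:
Final LEFT:  [charlie, foxtrot, alpha, hotel, golf, golf]
Final RIGHT: [juliet, echo, delta, golf, golf, echo]
i=0: L=charlie=BASE, R=juliet -> take RIGHT -> juliet
i=1: L=foxtrot, R=echo=BASE -> take LEFT -> foxtrot
i=2: BASE=golf L=alpha R=delta all differ -> CONFLICT
i=3: L=hotel, R=golf=BASE -> take LEFT -> hotel
i=4: L=golf R=golf -> agree -> golf
i=5: BASE=india L=golf R=echo all differ -> CONFLICT
Conflict count: 2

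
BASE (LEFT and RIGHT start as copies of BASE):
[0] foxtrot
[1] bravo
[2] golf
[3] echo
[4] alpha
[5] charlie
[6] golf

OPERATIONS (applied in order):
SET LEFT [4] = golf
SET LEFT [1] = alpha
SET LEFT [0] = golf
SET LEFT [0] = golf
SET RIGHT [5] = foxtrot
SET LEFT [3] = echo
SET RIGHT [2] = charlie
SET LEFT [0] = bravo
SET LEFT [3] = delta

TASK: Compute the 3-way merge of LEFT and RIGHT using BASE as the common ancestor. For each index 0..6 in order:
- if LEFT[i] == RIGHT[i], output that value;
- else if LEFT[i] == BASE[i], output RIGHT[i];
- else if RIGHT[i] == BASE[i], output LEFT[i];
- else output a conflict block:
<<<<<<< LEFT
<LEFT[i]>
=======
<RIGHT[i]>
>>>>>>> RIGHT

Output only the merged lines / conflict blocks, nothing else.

Final LEFT:  [bravo, alpha, golf, delta, golf, charlie, golf]
Final RIGHT: [foxtrot, bravo, charlie, echo, alpha, foxtrot, golf]
i=0: L=bravo, R=foxtrot=BASE -> take LEFT -> bravo
i=1: L=alpha, R=bravo=BASE -> take LEFT -> alpha
i=2: L=golf=BASE, R=charlie -> take RIGHT -> charlie
i=3: L=delta, R=echo=BASE -> take LEFT -> delta
i=4: L=golf, R=alpha=BASE -> take LEFT -> golf
i=5: L=charlie=BASE, R=foxtrot -> take RIGHT -> foxtrot
i=6: L=golf R=golf -> agree -> golf

Answer: bravo
alpha
charlie
delta
golf
foxtrot
golf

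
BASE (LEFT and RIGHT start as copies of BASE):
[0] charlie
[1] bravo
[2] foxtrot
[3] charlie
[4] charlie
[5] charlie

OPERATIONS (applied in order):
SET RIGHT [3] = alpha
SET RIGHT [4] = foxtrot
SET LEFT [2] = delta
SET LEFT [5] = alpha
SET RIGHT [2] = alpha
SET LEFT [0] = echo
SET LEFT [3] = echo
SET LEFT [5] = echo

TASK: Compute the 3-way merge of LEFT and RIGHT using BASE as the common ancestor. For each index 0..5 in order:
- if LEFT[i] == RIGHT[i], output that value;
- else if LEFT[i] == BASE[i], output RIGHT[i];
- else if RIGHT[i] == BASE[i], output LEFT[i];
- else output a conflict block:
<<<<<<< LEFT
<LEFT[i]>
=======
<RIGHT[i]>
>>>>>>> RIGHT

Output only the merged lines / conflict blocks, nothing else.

Answer: echo
bravo
<<<<<<< LEFT
delta
=======
alpha
>>>>>>> RIGHT
<<<<<<< LEFT
echo
=======
alpha
>>>>>>> RIGHT
foxtrot
echo

Derivation:
Final LEFT:  [echo, bravo, delta, echo, charlie, echo]
Final RIGHT: [charlie, bravo, alpha, alpha, foxtrot, charlie]
i=0: L=echo, R=charlie=BASE -> take LEFT -> echo
i=1: L=bravo R=bravo -> agree -> bravo
i=2: BASE=foxtrot L=delta R=alpha all differ -> CONFLICT
i=3: BASE=charlie L=echo R=alpha all differ -> CONFLICT
i=4: L=charlie=BASE, R=foxtrot -> take RIGHT -> foxtrot
i=5: L=echo, R=charlie=BASE -> take LEFT -> echo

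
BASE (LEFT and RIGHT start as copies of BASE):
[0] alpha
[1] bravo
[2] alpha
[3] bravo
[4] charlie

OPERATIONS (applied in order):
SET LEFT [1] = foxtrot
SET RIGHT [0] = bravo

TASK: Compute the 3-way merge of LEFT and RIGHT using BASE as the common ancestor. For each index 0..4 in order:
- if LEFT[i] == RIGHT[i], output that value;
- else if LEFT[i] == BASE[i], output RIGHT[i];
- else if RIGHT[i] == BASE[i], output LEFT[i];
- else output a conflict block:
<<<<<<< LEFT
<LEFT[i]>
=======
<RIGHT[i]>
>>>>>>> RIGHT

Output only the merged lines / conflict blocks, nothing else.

Answer: bravo
foxtrot
alpha
bravo
charlie

Derivation:
Final LEFT:  [alpha, foxtrot, alpha, bravo, charlie]
Final RIGHT: [bravo, bravo, alpha, bravo, charlie]
i=0: L=alpha=BASE, R=bravo -> take RIGHT -> bravo
i=1: L=foxtrot, R=bravo=BASE -> take LEFT -> foxtrot
i=2: L=alpha R=alpha -> agree -> alpha
i=3: L=bravo R=bravo -> agree -> bravo
i=4: L=charlie R=charlie -> agree -> charlie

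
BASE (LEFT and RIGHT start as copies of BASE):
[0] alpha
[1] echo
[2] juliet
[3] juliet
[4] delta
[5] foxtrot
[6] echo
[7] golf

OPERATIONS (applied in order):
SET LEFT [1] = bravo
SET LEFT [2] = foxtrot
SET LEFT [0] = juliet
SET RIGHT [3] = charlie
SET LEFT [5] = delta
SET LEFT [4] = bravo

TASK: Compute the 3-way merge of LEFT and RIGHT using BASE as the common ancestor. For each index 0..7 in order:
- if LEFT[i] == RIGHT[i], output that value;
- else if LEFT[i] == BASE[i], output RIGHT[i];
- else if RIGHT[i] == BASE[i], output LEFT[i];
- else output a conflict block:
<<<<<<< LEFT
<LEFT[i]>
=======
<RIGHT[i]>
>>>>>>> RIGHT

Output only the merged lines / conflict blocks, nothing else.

Answer: juliet
bravo
foxtrot
charlie
bravo
delta
echo
golf

Derivation:
Final LEFT:  [juliet, bravo, foxtrot, juliet, bravo, delta, echo, golf]
Final RIGHT: [alpha, echo, juliet, charlie, delta, foxtrot, echo, golf]
i=0: L=juliet, R=alpha=BASE -> take LEFT -> juliet
i=1: L=bravo, R=echo=BASE -> take LEFT -> bravo
i=2: L=foxtrot, R=juliet=BASE -> take LEFT -> foxtrot
i=3: L=juliet=BASE, R=charlie -> take RIGHT -> charlie
i=4: L=bravo, R=delta=BASE -> take LEFT -> bravo
i=5: L=delta, R=foxtrot=BASE -> take LEFT -> delta
i=6: L=echo R=echo -> agree -> echo
i=7: L=golf R=golf -> agree -> golf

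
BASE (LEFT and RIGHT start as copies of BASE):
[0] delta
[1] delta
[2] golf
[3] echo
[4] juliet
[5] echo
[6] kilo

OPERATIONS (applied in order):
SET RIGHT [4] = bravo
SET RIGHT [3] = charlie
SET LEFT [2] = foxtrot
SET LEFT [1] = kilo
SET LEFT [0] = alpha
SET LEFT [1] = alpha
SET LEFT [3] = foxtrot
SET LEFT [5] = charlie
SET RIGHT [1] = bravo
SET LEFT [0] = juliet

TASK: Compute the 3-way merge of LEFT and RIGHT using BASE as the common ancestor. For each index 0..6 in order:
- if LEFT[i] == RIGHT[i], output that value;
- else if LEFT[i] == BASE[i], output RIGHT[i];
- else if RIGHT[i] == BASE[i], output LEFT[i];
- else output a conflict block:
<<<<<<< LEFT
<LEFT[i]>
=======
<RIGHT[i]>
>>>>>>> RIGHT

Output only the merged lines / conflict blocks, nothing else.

Final LEFT:  [juliet, alpha, foxtrot, foxtrot, juliet, charlie, kilo]
Final RIGHT: [delta, bravo, golf, charlie, bravo, echo, kilo]
i=0: L=juliet, R=delta=BASE -> take LEFT -> juliet
i=1: BASE=delta L=alpha R=bravo all differ -> CONFLICT
i=2: L=foxtrot, R=golf=BASE -> take LEFT -> foxtrot
i=3: BASE=echo L=foxtrot R=charlie all differ -> CONFLICT
i=4: L=juliet=BASE, R=bravo -> take RIGHT -> bravo
i=5: L=charlie, R=echo=BASE -> take LEFT -> charlie
i=6: L=kilo R=kilo -> agree -> kilo

Answer: juliet
<<<<<<< LEFT
alpha
=======
bravo
>>>>>>> RIGHT
foxtrot
<<<<<<< LEFT
foxtrot
=======
charlie
>>>>>>> RIGHT
bravo
charlie
kilo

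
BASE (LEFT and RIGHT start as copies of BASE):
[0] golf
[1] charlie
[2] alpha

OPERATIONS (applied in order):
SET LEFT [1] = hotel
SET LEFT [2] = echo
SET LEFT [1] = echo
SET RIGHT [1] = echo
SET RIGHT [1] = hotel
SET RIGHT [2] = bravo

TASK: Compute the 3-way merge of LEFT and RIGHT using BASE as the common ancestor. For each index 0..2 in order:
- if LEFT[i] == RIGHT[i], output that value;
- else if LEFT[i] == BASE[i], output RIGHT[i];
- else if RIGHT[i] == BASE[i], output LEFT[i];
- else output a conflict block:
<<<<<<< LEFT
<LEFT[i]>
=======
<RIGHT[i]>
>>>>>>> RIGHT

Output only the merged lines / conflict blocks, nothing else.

Final LEFT:  [golf, echo, echo]
Final RIGHT: [golf, hotel, bravo]
i=0: L=golf R=golf -> agree -> golf
i=1: BASE=charlie L=echo R=hotel all differ -> CONFLICT
i=2: BASE=alpha L=echo R=bravo all differ -> CONFLICT

Answer: golf
<<<<<<< LEFT
echo
=======
hotel
>>>>>>> RIGHT
<<<<<<< LEFT
echo
=======
bravo
>>>>>>> RIGHT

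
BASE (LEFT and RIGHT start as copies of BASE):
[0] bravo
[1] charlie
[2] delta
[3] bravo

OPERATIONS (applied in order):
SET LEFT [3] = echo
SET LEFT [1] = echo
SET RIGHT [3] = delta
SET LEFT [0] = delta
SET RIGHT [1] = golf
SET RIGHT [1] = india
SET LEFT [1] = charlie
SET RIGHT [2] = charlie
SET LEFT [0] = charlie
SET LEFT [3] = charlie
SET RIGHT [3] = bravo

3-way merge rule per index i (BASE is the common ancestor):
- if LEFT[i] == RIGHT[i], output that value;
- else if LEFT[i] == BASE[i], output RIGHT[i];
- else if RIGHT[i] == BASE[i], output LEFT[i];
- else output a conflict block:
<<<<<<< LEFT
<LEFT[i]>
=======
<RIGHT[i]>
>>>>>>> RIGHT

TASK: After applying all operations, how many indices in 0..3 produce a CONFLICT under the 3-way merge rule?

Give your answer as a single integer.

Answer: 0

Derivation:
Final LEFT:  [charlie, charlie, delta, charlie]
Final RIGHT: [bravo, india, charlie, bravo]
i=0: L=charlie, R=bravo=BASE -> take LEFT -> charlie
i=1: L=charlie=BASE, R=india -> take RIGHT -> india
i=2: L=delta=BASE, R=charlie -> take RIGHT -> charlie
i=3: L=charlie, R=bravo=BASE -> take LEFT -> charlie
Conflict count: 0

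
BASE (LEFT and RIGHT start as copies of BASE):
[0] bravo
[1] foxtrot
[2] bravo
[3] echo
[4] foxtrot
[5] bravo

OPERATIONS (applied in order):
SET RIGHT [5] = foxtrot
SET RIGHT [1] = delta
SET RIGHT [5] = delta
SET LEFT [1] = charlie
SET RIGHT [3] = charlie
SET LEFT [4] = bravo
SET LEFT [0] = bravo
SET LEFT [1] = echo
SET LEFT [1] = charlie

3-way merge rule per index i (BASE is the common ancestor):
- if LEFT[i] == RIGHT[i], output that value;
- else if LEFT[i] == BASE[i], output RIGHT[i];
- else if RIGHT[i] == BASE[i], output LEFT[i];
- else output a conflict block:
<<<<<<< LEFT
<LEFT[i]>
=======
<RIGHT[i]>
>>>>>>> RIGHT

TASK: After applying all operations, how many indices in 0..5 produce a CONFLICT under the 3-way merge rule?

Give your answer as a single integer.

Final LEFT:  [bravo, charlie, bravo, echo, bravo, bravo]
Final RIGHT: [bravo, delta, bravo, charlie, foxtrot, delta]
i=0: L=bravo R=bravo -> agree -> bravo
i=1: BASE=foxtrot L=charlie R=delta all differ -> CONFLICT
i=2: L=bravo R=bravo -> agree -> bravo
i=3: L=echo=BASE, R=charlie -> take RIGHT -> charlie
i=4: L=bravo, R=foxtrot=BASE -> take LEFT -> bravo
i=5: L=bravo=BASE, R=delta -> take RIGHT -> delta
Conflict count: 1

Answer: 1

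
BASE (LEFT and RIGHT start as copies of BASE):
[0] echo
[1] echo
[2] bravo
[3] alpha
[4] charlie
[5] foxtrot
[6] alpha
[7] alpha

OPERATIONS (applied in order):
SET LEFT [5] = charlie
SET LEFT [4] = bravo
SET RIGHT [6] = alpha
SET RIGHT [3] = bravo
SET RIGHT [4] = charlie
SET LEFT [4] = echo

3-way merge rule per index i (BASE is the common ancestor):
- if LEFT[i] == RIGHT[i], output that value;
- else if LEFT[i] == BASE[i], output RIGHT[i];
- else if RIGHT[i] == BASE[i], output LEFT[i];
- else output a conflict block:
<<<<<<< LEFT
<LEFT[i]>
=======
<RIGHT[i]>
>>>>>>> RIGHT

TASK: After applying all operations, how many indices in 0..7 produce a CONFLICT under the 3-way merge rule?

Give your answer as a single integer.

Answer: 0

Derivation:
Final LEFT:  [echo, echo, bravo, alpha, echo, charlie, alpha, alpha]
Final RIGHT: [echo, echo, bravo, bravo, charlie, foxtrot, alpha, alpha]
i=0: L=echo R=echo -> agree -> echo
i=1: L=echo R=echo -> agree -> echo
i=2: L=bravo R=bravo -> agree -> bravo
i=3: L=alpha=BASE, R=bravo -> take RIGHT -> bravo
i=4: L=echo, R=charlie=BASE -> take LEFT -> echo
i=5: L=charlie, R=foxtrot=BASE -> take LEFT -> charlie
i=6: L=alpha R=alpha -> agree -> alpha
i=7: L=alpha R=alpha -> agree -> alpha
Conflict count: 0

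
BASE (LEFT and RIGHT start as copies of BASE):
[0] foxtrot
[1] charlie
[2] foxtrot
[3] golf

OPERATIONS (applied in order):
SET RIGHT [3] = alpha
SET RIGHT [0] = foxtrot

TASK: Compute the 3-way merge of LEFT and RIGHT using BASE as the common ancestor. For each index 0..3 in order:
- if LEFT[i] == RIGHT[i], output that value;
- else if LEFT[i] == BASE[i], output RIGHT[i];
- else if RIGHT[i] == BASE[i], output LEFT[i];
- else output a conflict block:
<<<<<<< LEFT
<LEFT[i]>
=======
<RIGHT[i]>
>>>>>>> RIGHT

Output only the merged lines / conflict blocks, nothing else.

Answer: foxtrot
charlie
foxtrot
alpha

Derivation:
Final LEFT:  [foxtrot, charlie, foxtrot, golf]
Final RIGHT: [foxtrot, charlie, foxtrot, alpha]
i=0: L=foxtrot R=foxtrot -> agree -> foxtrot
i=1: L=charlie R=charlie -> agree -> charlie
i=2: L=foxtrot R=foxtrot -> agree -> foxtrot
i=3: L=golf=BASE, R=alpha -> take RIGHT -> alpha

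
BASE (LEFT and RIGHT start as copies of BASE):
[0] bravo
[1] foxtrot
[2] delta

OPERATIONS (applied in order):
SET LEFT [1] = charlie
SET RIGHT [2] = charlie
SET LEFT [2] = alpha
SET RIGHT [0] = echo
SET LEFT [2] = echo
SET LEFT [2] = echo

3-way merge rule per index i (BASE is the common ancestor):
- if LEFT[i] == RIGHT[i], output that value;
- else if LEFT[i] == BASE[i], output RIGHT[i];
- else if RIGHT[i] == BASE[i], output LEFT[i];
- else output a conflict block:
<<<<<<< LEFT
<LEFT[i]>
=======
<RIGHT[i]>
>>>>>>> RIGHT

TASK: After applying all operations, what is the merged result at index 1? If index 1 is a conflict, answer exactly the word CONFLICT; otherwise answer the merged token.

Answer: charlie

Derivation:
Final LEFT:  [bravo, charlie, echo]
Final RIGHT: [echo, foxtrot, charlie]
i=0: L=bravo=BASE, R=echo -> take RIGHT -> echo
i=1: L=charlie, R=foxtrot=BASE -> take LEFT -> charlie
i=2: BASE=delta L=echo R=charlie all differ -> CONFLICT
Index 1 -> charlie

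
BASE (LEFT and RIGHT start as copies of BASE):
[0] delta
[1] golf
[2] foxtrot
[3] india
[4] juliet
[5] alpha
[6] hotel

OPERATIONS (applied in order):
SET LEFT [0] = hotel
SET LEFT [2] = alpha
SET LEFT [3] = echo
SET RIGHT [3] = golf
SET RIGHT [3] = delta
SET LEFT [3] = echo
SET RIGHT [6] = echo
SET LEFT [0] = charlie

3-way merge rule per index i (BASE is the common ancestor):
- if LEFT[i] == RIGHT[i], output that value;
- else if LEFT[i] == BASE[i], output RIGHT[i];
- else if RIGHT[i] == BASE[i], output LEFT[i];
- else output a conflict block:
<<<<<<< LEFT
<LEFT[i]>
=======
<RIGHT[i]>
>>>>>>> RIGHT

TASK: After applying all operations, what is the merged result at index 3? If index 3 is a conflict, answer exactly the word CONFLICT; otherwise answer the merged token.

Final LEFT:  [charlie, golf, alpha, echo, juliet, alpha, hotel]
Final RIGHT: [delta, golf, foxtrot, delta, juliet, alpha, echo]
i=0: L=charlie, R=delta=BASE -> take LEFT -> charlie
i=1: L=golf R=golf -> agree -> golf
i=2: L=alpha, R=foxtrot=BASE -> take LEFT -> alpha
i=3: BASE=india L=echo R=delta all differ -> CONFLICT
i=4: L=juliet R=juliet -> agree -> juliet
i=5: L=alpha R=alpha -> agree -> alpha
i=6: L=hotel=BASE, R=echo -> take RIGHT -> echo
Index 3 -> CONFLICT

Answer: CONFLICT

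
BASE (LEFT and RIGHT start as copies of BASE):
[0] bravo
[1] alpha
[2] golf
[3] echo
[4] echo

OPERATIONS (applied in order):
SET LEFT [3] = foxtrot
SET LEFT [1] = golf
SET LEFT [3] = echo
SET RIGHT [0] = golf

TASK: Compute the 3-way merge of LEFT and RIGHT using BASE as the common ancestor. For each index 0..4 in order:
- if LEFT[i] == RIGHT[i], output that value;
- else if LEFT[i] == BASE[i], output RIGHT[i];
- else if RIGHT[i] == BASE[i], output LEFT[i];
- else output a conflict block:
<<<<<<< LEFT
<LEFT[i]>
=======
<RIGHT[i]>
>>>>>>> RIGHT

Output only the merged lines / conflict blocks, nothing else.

Final LEFT:  [bravo, golf, golf, echo, echo]
Final RIGHT: [golf, alpha, golf, echo, echo]
i=0: L=bravo=BASE, R=golf -> take RIGHT -> golf
i=1: L=golf, R=alpha=BASE -> take LEFT -> golf
i=2: L=golf R=golf -> agree -> golf
i=3: L=echo R=echo -> agree -> echo
i=4: L=echo R=echo -> agree -> echo

Answer: golf
golf
golf
echo
echo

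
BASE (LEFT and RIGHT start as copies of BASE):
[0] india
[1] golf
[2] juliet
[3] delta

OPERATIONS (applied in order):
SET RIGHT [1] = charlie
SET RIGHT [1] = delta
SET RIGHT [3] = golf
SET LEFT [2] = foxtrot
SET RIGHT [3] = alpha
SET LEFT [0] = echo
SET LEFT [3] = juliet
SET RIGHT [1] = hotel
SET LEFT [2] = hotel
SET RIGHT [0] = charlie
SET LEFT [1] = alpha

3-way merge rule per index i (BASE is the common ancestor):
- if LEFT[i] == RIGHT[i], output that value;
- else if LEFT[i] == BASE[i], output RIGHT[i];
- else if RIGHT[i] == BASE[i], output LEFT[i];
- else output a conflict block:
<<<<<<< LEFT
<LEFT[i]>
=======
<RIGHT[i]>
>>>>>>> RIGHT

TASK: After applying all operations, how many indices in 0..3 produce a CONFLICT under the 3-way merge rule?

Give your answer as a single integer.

Answer: 3

Derivation:
Final LEFT:  [echo, alpha, hotel, juliet]
Final RIGHT: [charlie, hotel, juliet, alpha]
i=0: BASE=india L=echo R=charlie all differ -> CONFLICT
i=1: BASE=golf L=alpha R=hotel all differ -> CONFLICT
i=2: L=hotel, R=juliet=BASE -> take LEFT -> hotel
i=3: BASE=delta L=juliet R=alpha all differ -> CONFLICT
Conflict count: 3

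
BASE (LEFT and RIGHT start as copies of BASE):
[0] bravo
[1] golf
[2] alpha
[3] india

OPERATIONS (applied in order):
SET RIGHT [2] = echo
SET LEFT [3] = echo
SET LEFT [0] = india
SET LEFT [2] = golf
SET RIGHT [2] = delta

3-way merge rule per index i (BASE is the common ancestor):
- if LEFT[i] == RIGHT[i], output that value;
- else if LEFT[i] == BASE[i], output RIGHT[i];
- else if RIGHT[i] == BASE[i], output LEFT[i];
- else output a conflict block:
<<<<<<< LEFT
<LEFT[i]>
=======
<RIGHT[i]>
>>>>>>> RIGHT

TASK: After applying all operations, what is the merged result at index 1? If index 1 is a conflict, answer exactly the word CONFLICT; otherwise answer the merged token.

Answer: golf

Derivation:
Final LEFT:  [india, golf, golf, echo]
Final RIGHT: [bravo, golf, delta, india]
i=0: L=india, R=bravo=BASE -> take LEFT -> india
i=1: L=golf R=golf -> agree -> golf
i=2: BASE=alpha L=golf R=delta all differ -> CONFLICT
i=3: L=echo, R=india=BASE -> take LEFT -> echo
Index 1 -> golf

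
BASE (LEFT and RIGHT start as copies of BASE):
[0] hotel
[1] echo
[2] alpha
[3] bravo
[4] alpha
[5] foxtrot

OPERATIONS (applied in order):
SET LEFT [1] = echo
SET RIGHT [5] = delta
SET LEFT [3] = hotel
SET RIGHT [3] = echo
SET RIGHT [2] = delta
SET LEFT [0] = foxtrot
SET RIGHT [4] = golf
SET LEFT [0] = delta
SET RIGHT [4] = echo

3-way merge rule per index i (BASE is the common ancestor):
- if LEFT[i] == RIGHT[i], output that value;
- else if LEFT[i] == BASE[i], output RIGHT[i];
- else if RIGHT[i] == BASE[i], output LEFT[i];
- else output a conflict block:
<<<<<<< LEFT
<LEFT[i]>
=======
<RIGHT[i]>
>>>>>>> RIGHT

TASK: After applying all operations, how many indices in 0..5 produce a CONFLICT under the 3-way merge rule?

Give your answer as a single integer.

Final LEFT:  [delta, echo, alpha, hotel, alpha, foxtrot]
Final RIGHT: [hotel, echo, delta, echo, echo, delta]
i=0: L=delta, R=hotel=BASE -> take LEFT -> delta
i=1: L=echo R=echo -> agree -> echo
i=2: L=alpha=BASE, R=delta -> take RIGHT -> delta
i=3: BASE=bravo L=hotel R=echo all differ -> CONFLICT
i=4: L=alpha=BASE, R=echo -> take RIGHT -> echo
i=5: L=foxtrot=BASE, R=delta -> take RIGHT -> delta
Conflict count: 1

Answer: 1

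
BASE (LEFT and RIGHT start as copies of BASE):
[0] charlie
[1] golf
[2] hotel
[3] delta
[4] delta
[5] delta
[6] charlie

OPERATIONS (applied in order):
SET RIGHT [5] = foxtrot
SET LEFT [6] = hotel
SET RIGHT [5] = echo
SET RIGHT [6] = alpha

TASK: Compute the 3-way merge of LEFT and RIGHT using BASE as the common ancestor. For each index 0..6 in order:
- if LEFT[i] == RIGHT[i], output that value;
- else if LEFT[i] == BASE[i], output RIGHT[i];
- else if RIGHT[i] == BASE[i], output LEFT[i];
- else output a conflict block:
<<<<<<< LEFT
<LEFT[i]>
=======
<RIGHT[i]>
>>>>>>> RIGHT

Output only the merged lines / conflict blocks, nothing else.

Answer: charlie
golf
hotel
delta
delta
echo
<<<<<<< LEFT
hotel
=======
alpha
>>>>>>> RIGHT

Derivation:
Final LEFT:  [charlie, golf, hotel, delta, delta, delta, hotel]
Final RIGHT: [charlie, golf, hotel, delta, delta, echo, alpha]
i=0: L=charlie R=charlie -> agree -> charlie
i=1: L=golf R=golf -> agree -> golf
i=2: L=hotel R=hotel -> agree -> hotel
i=3: L=delta R=delta -> agree -> delta
i=4: L=delta R=delta -> agree -> delta
i=5: L=delta=BASE, R=echo -> take RIGHT -> echo
i=6: BASE=charlie L=hotel R=alpha all differ -> CONFLICT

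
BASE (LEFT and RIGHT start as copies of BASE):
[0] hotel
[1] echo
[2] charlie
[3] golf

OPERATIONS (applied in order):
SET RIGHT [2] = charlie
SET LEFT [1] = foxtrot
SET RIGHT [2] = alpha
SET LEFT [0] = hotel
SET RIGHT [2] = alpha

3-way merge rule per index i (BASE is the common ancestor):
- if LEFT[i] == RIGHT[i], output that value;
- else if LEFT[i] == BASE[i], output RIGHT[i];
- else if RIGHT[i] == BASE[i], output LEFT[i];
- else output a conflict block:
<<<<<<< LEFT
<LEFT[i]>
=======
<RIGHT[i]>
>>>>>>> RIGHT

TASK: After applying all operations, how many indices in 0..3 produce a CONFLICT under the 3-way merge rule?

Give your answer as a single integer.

Final LEFT:  [hotel, foxtrot, charlie, golf]
Final RIGHT: [hotel, echo, alpha, golf]
i=0: L=hotel R=hotel -> agree -> hotel
i=1: L=foxtrot, R=echo=BASE -> take LEFT -> foxtrot
i=2: L=charlie=BASE, R=alpha -> take RIGHT -> alpha
i=3: L=golf R=golf -> agree -> golf
Conflict count: 0

Answer: 0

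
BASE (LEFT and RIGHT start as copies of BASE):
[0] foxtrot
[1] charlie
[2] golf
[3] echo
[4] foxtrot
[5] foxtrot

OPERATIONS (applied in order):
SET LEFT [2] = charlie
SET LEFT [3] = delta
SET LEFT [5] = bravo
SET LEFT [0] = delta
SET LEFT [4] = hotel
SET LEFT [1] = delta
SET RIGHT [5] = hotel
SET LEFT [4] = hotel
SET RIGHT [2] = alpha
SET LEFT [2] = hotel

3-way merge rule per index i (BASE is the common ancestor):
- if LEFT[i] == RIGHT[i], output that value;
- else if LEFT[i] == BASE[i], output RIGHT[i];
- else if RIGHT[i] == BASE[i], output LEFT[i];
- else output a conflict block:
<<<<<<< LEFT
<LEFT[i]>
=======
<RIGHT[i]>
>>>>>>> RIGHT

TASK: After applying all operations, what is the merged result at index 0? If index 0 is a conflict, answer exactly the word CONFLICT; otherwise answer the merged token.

Final LEFT:  [delta, delta, hotel, delta, hotel, bravo]
Final RIGHT: [foxtrot, charlie, alpha, echo, foxtrot, hotel]
i=0: L=delta, R=foxtrot=BASE -> take LEFT -> delta
i=1: L=delta, R=charlie=BASE -> take LEFT -> delta
i=2: BASE=golf L=hotel R=alpha all differ -> CONFLICT
i=3: L=delta, R=echo=BASE -> take LEFT -> delta
i=4: L=hotel, R=foxtrot=BASE -> take LEFT -> hotel
i=5: BASE=foxtrot L=bravo R=hotel all differ -> CONFLICT
Index 0 -> delta

Answer: delta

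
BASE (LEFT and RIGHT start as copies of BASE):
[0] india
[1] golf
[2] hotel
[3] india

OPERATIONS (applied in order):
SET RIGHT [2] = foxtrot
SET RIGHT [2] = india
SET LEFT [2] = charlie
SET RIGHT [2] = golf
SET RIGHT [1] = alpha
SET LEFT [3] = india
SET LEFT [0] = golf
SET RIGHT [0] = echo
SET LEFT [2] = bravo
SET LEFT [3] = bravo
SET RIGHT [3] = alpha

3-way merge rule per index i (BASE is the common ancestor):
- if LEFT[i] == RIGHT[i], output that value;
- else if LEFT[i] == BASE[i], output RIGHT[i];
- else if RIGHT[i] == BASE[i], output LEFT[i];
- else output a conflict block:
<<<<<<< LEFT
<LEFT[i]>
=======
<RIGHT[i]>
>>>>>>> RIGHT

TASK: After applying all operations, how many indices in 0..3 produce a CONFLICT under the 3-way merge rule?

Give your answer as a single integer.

Final LEFT:  [golf, golf, bravo, bravo]
Final RIGHT: [echo, alpha, golf, alpha]
i=0: BASE=india L=golf R=echo all differ -> CONFLICT
i=1: L=golf=BASE, R=alpha -> take RIGHT -> alpha
i=2: BASE=hotel L=bravo R=golf all differ -> CONFLICT
i=3: BASE=india L=bravo R=alpha all differ -> CONFLICT
Conflict count: 3

Answer: 3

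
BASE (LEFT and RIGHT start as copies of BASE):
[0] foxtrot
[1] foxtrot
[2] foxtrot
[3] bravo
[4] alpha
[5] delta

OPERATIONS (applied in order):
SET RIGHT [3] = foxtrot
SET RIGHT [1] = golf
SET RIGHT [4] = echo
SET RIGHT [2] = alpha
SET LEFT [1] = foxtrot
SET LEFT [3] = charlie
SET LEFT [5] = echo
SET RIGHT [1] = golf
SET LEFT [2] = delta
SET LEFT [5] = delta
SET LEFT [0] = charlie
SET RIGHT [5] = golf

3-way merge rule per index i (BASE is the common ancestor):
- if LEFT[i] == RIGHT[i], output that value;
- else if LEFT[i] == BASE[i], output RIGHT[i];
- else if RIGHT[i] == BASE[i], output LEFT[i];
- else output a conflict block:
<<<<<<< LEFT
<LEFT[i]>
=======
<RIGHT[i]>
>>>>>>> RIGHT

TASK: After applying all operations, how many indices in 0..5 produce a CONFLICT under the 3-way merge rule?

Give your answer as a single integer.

Answer: 2

Derivation:
Final LEFT:  [charlie, foxtrot, delta, charlie, alpha, delta]
Final RIGHT: [foxtrot, golf, alpha, foxtrot, echo, golf]
i=0: L=charlie, R=foxtrot=BASE -> take LEFT -> charlie
i=1: L=foxtrot=BASE, R=golf -> take RIGHT -> golf
i=2: BASE=foxtrot L=delta R=alpha all differ -> CONFLICT
i=3: BASE=bravo L=charlie R=foxtrot all differ -> CONFLICT
i=4: L=alpha=BASE, R=echo -> take RIGHT -> echo
i=5: L=delta=BASE, R=golf -> take RIGHT -> golf
Conflict count: 2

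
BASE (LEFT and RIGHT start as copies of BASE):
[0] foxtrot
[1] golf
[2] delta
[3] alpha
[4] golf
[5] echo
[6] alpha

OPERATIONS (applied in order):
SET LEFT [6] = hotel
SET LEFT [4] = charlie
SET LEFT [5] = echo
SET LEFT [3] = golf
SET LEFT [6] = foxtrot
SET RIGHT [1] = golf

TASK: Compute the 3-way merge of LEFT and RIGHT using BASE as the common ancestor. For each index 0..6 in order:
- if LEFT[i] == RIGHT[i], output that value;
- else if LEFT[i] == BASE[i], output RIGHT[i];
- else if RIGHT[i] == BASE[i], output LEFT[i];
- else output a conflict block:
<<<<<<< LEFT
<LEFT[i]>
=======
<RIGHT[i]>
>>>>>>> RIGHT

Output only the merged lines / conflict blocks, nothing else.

Final LEFT:  [foxtrot, golf, delta, golf, charlie, echo, foxtrot]
Final RIGHT: [foxtrot, golf, delta, alpha, golf, echo, alpha]
i=0: L=foxtrot R=foxtrot -> agree -> foxtrot
i=1: L=golf R=golf -> agree -> golf
i=2: L=delta R=delta -> agree -> delta
i=3: L=golf, R=alpha=BASE -> take LEFT -> golf
i=4: L=charlie, R=golf=BASE -> take LEFT -> charlie
i=5: L=echo R=echo -> agree -> echo
i=6: L=foxtrot, R=alpha=BASE -> take LEFT -> foxtrot

Answer: foxtrot
golf
delta
golf
charlie
echo
foxtrot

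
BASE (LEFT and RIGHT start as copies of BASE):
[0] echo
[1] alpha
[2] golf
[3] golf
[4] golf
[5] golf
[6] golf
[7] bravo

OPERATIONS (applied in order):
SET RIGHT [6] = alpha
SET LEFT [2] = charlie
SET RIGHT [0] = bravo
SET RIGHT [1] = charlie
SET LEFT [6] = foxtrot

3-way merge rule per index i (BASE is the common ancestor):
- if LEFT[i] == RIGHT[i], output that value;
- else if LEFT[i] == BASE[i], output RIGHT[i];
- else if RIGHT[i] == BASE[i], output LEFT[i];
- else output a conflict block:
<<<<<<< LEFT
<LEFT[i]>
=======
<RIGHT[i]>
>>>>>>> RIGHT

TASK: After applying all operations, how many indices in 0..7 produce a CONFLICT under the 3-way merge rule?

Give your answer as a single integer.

Answer: 1

Derivation:
Final LEFT:  [echo, alpha, charlie, golf, golf, golf, foxtrot, bravo]
Final RIGHT: [bravo, charlie, golf, golf, golf, golf, alpha, bravo]
i=0: L=echo=BASE, R=bravo -> take RIGHT -> bravo
i=1: L=alpha=BASE, R=charlie -> take RIGHT -> charlie
i=2: L=charlie, R=golf=BASE -> take LEFT -> charlie
i=3: L=golf R=golf -> agree -> golf
i=4: L=golf R=golf -> agree -> golf
i=5: L=golf R=golf -> agree -> golf
i=6: BASE=golf L=foxtrot R=alpha all differ -> CONFLICT
i=7: L=bravo R=bravo -> agree -> bravo
Conflict count: 1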